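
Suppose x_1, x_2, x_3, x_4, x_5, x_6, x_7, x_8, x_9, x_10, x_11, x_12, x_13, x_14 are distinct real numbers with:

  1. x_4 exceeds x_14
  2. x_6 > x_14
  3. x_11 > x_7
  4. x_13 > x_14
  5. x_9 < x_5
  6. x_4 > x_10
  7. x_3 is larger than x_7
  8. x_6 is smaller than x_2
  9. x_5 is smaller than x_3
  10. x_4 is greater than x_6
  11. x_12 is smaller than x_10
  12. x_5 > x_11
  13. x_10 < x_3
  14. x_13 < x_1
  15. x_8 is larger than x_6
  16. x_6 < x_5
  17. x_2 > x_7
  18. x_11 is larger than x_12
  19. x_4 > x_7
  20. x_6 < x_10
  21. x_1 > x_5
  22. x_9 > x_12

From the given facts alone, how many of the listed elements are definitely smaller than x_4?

5

Directly below x_4: x_14, x_7, x_6, x_10.
One step further: x_12 (5 so far).
Nothing else is reachable below x_4; 5 in all.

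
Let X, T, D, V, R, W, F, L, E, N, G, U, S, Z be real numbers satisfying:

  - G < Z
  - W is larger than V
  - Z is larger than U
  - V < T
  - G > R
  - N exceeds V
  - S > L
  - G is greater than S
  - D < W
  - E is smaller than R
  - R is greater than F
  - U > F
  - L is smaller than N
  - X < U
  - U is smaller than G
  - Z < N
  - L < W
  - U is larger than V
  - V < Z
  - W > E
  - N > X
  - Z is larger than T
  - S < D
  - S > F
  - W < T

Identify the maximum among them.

N

Chaining downward from N: directly below it, V, X, L, Z; then U, G, T; then F, R, S, W; then E, D.
That covers every other element, and nothing is given above N, so N is the maximum.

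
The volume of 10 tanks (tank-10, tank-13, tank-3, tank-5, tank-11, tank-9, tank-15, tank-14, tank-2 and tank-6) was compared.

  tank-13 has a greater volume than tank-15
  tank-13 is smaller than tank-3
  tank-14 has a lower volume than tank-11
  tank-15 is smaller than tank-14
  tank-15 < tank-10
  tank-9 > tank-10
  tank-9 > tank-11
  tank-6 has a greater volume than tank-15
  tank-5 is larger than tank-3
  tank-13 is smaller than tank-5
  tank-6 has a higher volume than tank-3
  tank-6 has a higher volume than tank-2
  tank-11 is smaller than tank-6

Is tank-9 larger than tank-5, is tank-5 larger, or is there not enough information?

Following every chain through tank-5: below tank-5 we get tank-15, tank-13, tank-3.
tank-9 is not reached, and no chain runs the other way from tank-9 to tank-5.
So the given relations leave the order of tank-5 and tank-9 undetermined.

undetermined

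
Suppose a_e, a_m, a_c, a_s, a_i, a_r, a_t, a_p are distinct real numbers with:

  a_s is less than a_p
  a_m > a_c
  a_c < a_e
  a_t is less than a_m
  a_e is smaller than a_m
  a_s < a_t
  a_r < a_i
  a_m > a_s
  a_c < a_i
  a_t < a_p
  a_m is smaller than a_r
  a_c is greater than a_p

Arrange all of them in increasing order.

The consecutive links are each given: a_s < a_t; a_t < a_p; a_p < a_c; a_c < a_e; a_e < a_m; a_m < a_r; a_r < a_i.

a_s < a_t < a_p < a_c < a_e < a_m < a_r < a_i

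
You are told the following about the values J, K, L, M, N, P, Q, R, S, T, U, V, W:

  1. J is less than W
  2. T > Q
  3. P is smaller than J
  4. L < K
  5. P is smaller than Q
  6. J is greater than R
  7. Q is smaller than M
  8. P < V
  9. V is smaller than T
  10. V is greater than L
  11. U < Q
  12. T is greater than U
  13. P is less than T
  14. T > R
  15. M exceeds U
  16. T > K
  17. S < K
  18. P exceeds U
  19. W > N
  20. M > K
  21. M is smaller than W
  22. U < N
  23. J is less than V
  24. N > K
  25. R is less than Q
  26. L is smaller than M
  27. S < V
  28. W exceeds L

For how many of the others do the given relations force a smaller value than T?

9

From T the given relations immediately reach U, K, R, P, Q, V.
From those, S, L, J — 9 in total.
No other element is forced below T by the given relations, so the count is 9.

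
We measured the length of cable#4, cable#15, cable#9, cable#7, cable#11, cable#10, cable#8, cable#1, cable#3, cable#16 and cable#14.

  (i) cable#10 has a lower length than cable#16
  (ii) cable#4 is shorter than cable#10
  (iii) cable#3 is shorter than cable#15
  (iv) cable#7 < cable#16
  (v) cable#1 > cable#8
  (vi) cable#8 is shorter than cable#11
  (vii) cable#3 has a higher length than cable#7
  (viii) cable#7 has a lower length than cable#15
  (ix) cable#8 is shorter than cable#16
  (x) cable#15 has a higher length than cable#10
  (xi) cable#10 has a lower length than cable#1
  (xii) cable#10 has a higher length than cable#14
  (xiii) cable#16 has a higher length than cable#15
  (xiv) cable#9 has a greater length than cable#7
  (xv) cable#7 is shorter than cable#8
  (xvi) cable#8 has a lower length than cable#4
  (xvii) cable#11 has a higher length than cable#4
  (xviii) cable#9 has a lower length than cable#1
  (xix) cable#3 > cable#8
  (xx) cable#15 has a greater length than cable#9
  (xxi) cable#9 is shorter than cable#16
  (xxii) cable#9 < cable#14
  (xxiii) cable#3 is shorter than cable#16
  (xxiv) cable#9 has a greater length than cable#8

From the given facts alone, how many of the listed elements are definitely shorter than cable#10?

From cable#10 the given relations immediately reach cable#14, cable#4.
From those, cable#8, cable#9 — 4 in total.
From those, cable#7 — 5 in total.
Nothing else is reachable below cable#10; 5 in all.

5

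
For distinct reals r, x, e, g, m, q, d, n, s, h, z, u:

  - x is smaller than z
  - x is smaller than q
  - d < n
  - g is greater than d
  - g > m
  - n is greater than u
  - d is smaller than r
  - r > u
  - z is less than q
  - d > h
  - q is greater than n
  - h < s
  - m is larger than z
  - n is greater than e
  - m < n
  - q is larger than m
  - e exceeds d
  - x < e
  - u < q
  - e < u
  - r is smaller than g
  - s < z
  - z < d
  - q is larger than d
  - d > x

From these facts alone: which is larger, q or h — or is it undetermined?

h < s and s < z give h < z.
Then z < d extends the chain to d.
Then d < e extends the chain to e.
With e < u: h < s < z < d < e < u.
With u < n: h < s < z < d < e < u < n.
With n < q: h < s < z < d < e < u < n < q.
So q is larger.

q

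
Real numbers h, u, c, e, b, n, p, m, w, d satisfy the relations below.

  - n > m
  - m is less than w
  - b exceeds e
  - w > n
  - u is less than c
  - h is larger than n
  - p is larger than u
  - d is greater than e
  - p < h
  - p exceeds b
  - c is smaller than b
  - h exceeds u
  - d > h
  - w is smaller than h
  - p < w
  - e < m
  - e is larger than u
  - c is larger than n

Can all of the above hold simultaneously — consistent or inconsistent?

consistent

Every relation is compatible with u < e < m < n < c < b < p < w < h < d; the set is consistent.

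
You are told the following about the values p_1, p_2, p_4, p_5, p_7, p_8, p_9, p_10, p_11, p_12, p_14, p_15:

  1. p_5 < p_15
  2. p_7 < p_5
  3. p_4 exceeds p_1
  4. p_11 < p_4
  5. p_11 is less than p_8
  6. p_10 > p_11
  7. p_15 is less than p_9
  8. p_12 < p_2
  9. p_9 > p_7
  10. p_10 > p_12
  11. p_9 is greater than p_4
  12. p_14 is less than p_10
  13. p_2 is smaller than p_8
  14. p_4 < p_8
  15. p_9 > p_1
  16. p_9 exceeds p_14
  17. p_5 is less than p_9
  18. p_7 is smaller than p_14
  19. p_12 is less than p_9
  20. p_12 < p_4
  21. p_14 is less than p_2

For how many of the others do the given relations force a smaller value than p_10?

Directly below p_10: p_14, p_12, p_11.
One step further: p_7 (4 so far).
No other element is forced below p_10 by the given relations, so the count is 4.

4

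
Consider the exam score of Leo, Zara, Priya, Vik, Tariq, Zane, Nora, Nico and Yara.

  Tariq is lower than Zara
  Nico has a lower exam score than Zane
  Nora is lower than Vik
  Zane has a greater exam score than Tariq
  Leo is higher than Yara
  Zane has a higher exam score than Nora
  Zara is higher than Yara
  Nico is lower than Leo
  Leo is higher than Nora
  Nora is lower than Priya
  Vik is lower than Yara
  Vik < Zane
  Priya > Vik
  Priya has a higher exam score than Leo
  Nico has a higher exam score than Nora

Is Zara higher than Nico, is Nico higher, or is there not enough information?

undetermined

Following every chain through Nico: above Nico we get Leo, Priya, Zane; below Nico we get Nora.
Zara is not reached, and no chain runs the other way from Zara to Nico.
So the given relations leave the order of Nico and Zara undetermined.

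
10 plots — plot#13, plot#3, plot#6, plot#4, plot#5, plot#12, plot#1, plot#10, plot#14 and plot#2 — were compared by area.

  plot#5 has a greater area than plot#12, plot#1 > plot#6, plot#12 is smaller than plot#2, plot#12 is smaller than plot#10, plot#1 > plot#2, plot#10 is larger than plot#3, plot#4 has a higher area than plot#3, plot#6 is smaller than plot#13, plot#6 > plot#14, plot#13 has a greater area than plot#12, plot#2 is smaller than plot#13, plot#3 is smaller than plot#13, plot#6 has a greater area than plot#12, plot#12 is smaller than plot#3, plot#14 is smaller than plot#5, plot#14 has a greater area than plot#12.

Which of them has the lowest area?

plot#14 is not least since plot#12 < plot#14; plot#6 is not least since plot#14 < plot#6; plot#5 is not least since plot#12 < plot#5; plot#2 is not least since plot#12 < plot#2; plot#3 is not least since plot#12 < plot#3; plot#13 is not least since plot#2 < plot#13; plot#10 is not least since plot#12 < plot#10; plot#4 is not least since plot#3 < plot#4; plot#1 is not least since plot#2 < plot#1.
Only plot#12 has nothing below it, so plot#12 is the lowest area.

plot#12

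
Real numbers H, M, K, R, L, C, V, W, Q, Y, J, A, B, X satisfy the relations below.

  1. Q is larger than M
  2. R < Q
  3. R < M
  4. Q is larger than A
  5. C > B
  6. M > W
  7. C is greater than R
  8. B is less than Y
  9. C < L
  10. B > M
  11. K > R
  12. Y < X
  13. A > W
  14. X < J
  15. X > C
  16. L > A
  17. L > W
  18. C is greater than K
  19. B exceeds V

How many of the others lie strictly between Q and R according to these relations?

The relations place R below Q. An element lies strictly between them when it is forced above R and also forced below Q.
Above R: {K, M, B, C, Y, L, X, J}. Below Q: {W, A, M}.
Intersection: {M} — 1.

1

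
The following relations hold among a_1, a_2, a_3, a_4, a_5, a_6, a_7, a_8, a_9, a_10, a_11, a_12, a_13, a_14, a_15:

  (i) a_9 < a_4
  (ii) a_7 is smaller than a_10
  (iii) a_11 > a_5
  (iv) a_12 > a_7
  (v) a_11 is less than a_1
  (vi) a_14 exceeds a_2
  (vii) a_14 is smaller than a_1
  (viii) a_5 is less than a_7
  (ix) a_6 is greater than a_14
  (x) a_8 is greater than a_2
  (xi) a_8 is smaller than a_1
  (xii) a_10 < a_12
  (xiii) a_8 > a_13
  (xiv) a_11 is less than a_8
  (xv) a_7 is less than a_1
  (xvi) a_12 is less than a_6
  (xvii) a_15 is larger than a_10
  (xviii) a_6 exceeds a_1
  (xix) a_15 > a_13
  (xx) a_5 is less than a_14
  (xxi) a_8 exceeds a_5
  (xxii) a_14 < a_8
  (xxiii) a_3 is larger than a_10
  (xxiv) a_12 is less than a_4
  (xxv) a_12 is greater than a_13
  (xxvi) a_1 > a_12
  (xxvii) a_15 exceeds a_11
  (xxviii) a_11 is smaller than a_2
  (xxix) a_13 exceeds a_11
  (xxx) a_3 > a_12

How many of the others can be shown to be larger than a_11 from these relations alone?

Directly above a_11: a_13, a_2, a_8, a_1, a_15.
One step further: a_14, a_12, a_6 (8 so far).
One step further: a_4, a_3 (10 so far).
Nothing else is reachable above a_11; 10 in all.

10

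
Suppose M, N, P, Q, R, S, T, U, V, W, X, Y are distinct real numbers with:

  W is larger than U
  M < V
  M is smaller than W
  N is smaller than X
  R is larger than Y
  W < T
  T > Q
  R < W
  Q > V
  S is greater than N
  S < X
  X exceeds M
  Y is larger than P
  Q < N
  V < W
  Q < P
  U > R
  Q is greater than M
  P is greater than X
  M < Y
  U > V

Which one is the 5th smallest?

S

Chaining the given pairs: M < V < Q < N < S < X < P < Y < R < U < W < T.
The 5th smallest is S.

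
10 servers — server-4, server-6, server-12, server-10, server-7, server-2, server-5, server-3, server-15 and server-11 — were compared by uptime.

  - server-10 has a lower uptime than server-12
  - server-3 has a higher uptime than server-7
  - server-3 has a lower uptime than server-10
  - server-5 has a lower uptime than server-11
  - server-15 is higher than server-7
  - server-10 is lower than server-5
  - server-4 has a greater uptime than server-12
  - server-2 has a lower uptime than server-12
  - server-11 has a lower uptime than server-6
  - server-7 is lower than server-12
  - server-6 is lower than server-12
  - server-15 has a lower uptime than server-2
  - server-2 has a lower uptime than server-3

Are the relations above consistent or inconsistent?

Every relation is compatible with server-7 < server-15 < server-2 < server-3 < server-10 < server-5 < server-11 < server-6 < server-12 < server-4; the set is consistent.

consistent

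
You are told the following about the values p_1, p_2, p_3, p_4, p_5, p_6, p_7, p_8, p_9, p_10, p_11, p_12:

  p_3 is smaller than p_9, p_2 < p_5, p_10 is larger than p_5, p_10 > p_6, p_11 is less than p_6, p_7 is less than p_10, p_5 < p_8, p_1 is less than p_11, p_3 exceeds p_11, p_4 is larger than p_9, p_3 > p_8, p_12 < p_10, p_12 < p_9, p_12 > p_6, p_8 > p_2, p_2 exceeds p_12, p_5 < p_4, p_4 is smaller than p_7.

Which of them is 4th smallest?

The consecutive relations fix a unique order: p_1 < p_11 < p_6 < p_12 < p_2 < p_5 < p_8 < p_3 < p_9 < p_4 < p_7 < p_10.
The 4th smallest is p_12.

p_12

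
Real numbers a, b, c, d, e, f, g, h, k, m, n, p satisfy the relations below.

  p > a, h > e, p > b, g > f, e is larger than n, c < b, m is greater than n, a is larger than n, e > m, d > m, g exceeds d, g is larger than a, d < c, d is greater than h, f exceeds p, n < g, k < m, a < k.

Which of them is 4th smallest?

Chaining the given pairs: n < a < k < m < e < h < d < c < b < p < f < g.
The 4th smallest is m.

m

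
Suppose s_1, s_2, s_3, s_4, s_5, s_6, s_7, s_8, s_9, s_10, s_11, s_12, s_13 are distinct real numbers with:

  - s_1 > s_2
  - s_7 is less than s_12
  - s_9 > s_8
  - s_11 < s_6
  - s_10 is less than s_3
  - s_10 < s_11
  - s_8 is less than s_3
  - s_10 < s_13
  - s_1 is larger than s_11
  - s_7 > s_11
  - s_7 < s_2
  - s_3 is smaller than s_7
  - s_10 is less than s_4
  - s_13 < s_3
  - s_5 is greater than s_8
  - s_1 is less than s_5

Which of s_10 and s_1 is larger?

s_10 < s_13 and s_13 < s_3 give s_10 < s_3.
Then s_3 < s_7 extends the chain to s_7.
With s_7 < s_2: s_10 < s_13 < s_3 < s_7 < s_2.
Then s_2 < s_1 extends the chain to s_1.
So s_10 < s_1; s_1 is the larger of the two.

s_1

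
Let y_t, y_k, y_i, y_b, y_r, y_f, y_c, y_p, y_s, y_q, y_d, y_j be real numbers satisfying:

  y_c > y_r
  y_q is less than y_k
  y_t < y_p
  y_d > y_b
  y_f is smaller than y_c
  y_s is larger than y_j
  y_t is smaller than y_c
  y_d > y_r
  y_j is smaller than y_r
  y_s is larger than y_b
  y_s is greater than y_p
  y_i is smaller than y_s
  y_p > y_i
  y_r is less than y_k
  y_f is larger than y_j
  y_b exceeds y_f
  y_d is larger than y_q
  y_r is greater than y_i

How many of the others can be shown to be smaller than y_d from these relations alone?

Directly below y_d: y_q, y_r, y_b.
One step further: y_i, y_j, y_f (6 so far).
Nothing else is reachable below y_d; 6 in all.

6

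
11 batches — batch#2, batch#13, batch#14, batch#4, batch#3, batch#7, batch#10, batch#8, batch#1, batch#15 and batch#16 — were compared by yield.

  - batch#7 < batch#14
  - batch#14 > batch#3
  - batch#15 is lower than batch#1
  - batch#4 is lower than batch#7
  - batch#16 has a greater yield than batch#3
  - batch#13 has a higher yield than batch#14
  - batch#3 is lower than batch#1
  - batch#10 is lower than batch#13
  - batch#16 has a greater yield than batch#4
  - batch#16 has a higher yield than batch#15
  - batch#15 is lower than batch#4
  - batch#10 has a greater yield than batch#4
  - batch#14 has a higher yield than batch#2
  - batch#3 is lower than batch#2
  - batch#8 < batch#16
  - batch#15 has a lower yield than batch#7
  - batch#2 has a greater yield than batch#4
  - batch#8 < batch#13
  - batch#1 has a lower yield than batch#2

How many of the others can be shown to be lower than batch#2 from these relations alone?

Directly below batch#2: batch#4, batch#3, batch#1.
One step further: batch#15 (4 so far).
Nothing else is reachable below batch#2; 4 in all.

4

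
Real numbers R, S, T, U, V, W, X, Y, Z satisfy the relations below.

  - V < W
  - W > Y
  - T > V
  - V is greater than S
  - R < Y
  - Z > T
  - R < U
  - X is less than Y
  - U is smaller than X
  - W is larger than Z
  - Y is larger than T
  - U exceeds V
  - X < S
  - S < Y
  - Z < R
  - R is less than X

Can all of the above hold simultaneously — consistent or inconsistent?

inconsistent

Chaining the given relations yields S < V < T < Z < R < U < X, so S < X. But one relation states X < S. These cannot both hold.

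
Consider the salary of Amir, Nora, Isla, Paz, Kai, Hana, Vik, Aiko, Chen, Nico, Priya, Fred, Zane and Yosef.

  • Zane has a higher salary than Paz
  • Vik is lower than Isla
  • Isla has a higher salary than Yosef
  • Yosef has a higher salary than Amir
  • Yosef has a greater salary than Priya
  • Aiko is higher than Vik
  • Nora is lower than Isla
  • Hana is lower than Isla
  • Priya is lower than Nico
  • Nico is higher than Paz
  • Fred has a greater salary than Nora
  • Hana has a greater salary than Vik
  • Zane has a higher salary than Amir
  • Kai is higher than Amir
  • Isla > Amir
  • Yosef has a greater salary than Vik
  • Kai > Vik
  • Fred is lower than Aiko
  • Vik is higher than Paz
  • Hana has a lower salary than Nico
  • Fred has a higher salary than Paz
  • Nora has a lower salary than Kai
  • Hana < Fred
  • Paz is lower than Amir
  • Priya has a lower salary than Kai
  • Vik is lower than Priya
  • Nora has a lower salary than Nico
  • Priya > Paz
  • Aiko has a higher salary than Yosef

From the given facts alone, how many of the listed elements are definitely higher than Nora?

Directly above Nora: Fred, Isla, Nico, Kai.
One step further: Aiko (5 so far).
Nothing else is reachable above Nora; 5 in all.

5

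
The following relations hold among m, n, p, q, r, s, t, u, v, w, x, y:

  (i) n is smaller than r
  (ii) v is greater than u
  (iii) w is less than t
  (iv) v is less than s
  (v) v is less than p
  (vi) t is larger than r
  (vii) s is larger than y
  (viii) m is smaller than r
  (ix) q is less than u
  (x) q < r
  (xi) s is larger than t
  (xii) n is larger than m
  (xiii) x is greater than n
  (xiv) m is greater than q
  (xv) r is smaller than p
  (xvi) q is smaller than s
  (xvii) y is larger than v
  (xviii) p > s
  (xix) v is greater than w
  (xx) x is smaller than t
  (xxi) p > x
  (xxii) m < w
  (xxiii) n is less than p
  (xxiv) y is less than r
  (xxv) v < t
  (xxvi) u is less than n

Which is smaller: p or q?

q

Link the given pairs in sequence: q < m; m < w; w < v; v < y; y < r; r < t; t < s; s < p.
Chaining these gives q < m < w < v < y < r < t < s < p.
So q < p; q is the smaller of the two.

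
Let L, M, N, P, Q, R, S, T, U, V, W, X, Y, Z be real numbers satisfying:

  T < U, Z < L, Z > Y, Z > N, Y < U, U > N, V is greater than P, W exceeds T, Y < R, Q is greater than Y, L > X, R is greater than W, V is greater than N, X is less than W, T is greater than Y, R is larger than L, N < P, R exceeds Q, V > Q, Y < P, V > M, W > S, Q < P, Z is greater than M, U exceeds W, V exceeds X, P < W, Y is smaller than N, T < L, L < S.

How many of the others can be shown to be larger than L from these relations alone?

4

The elements the relations force above L are S, W, U, R — no chain reaches any other.
That is 4.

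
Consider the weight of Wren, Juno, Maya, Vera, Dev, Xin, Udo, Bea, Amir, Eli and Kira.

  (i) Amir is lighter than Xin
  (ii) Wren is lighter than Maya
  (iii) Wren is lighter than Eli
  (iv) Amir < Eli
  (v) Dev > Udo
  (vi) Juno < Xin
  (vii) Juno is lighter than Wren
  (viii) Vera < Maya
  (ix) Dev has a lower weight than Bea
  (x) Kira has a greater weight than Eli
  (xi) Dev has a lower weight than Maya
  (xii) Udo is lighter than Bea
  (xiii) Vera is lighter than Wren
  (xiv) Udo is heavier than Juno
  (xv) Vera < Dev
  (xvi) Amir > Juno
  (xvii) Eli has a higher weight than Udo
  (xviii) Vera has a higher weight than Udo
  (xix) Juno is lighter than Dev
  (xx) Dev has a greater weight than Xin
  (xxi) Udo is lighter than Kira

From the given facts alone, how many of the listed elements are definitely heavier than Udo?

7

The elements the relations force above Udo are Vera, Dev, Bea, Wren, Eli, Maya, Kira — no chain reaches any other.
That is 7.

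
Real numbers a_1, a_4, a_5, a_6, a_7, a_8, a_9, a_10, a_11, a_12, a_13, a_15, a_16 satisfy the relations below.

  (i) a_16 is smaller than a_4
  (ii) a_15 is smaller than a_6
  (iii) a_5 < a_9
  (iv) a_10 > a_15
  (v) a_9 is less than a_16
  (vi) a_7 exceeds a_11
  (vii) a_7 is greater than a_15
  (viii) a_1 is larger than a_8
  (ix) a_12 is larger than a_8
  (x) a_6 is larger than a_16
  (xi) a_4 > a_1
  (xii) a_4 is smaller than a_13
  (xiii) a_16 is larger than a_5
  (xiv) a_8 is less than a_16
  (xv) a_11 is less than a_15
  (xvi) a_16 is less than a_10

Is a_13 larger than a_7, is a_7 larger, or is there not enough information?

Following every chain through a_13: below a_13 we get a_8, a_1, a_5, a_9, a_16, a_4.
a_7 is not reached, and no chain runs the other way from a_7 to a_13.
So the given relations leave the order of a_13 and a_7 undetermined.

undetermined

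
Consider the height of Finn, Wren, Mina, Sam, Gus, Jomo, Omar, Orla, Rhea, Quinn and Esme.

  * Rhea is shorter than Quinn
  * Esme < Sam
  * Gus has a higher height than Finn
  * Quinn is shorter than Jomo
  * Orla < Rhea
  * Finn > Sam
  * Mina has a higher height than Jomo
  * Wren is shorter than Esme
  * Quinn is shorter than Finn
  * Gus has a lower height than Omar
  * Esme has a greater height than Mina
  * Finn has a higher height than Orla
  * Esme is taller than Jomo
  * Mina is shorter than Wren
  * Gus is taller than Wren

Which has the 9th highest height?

Quinn

The consecutive relations fix a unique order: Orla < Rhea < Quinn < Jomo < Mina < Wren < Esme < Sam < Finn < Gus < Omar.
The 9th largest is Quinn.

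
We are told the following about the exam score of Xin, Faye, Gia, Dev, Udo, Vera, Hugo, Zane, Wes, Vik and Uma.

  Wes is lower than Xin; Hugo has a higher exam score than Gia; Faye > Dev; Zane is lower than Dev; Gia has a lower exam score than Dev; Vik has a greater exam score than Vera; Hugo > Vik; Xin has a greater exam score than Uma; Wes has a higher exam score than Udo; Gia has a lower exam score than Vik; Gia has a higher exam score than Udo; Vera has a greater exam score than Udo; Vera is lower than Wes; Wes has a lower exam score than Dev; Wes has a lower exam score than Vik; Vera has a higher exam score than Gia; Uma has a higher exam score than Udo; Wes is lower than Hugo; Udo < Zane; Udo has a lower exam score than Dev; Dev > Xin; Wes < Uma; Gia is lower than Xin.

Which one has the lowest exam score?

Chaining upward from Udo: directly above it, Gia, Vera, Wes, Uma, Zane, Dev; then Vik, Xin, Hugo, Faye.
That covers every other element, and nothing is given below Udo, so Udo is the lowest exam score.

Udo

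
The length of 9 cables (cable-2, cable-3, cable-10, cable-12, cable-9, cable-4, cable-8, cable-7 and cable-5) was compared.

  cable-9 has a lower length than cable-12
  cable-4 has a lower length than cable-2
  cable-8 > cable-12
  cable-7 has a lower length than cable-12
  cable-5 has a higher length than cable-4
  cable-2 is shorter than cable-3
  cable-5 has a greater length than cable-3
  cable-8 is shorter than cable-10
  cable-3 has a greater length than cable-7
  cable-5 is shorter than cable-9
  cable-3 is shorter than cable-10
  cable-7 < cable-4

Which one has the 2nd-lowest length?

Piecing the relations together gives one ordering: cable-7 < cable-4 < cable-2 < cable-3 < cable-5 < cable-9 < cable-12 < cable-8 < cable-10.
The 2nd smallest is cable-4.

cable-4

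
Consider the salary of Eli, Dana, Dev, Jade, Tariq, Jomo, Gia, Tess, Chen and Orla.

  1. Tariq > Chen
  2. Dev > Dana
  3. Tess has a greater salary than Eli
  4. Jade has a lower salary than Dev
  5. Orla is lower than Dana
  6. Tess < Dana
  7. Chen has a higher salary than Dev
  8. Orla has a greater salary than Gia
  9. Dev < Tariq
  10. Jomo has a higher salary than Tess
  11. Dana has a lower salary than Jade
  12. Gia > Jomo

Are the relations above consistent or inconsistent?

consistent

Every relation is compatible with Eli < Tess < Jomo < Gia < Orla < Dana < Jade < Dev < Chen < Tariq; the set is consistent.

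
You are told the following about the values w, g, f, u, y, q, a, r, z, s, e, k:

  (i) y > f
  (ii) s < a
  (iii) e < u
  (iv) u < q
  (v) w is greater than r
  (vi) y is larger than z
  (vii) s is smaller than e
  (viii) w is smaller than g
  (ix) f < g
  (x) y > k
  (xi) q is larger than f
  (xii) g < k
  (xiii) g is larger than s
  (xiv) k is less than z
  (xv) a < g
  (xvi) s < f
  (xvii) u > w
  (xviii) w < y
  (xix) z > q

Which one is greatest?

y

Chaining downward from y: directly below it, f, w, k, z; then s, r, g, q; then a, u; then e.
That covers every other element, and nothing is given above y, so y is the greatest.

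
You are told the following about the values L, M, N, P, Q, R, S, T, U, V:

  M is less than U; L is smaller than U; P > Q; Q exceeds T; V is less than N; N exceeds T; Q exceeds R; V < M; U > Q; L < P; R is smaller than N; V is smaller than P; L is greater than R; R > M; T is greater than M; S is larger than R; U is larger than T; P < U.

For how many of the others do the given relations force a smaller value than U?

From U the given relations immediately reach M, T, L, Q, P.
From those, V, R — 7 in total.
No other element is forced below U by the given relations, so the count is 7.

7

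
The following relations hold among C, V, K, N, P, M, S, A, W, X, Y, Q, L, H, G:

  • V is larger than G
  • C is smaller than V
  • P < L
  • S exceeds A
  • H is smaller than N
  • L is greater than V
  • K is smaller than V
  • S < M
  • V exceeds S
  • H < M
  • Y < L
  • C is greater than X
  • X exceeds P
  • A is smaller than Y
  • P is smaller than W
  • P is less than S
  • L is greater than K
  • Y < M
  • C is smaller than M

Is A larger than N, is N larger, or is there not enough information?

undetermined

Following every chain through A: above A we get Y, S, V, L, M.
N is not reached, and no chain runs the other way from N to A.
So the given relations leave the order of A and N undetermined.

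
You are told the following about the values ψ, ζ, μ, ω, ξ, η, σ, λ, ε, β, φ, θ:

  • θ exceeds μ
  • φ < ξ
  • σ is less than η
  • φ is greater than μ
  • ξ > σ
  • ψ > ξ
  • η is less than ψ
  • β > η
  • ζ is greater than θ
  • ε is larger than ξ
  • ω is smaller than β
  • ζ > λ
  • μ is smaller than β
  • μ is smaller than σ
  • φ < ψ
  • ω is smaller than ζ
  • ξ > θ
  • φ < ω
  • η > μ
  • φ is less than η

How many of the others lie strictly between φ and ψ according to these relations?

The relations place φ below ψ. An element lies strictly between them when it is forced above φ and also forced below ψ.
Above φ: {η, ω, β, ξ, ε, ζ}. Below ψ: {μ, σ, θ, η, ξ}.
Intersection: {η, ξ} — 2.

2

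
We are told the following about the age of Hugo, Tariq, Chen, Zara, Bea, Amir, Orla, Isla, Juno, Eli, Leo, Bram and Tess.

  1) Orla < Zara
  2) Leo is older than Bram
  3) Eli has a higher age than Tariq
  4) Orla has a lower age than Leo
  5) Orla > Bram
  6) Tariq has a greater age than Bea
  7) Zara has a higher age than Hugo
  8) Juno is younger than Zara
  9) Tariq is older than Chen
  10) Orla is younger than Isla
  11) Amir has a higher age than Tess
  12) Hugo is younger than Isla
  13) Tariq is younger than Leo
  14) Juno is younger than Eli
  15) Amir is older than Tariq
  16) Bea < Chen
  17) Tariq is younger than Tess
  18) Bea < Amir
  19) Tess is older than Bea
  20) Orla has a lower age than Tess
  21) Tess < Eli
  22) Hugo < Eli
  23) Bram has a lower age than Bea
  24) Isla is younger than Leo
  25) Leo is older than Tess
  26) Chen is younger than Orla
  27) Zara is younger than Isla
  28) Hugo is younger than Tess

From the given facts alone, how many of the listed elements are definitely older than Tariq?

From Tariq the given relations immediately reach Tess, Amir, Eli, Leo.
No other element is forced above Tariq by the given relations, so the count is 4.

4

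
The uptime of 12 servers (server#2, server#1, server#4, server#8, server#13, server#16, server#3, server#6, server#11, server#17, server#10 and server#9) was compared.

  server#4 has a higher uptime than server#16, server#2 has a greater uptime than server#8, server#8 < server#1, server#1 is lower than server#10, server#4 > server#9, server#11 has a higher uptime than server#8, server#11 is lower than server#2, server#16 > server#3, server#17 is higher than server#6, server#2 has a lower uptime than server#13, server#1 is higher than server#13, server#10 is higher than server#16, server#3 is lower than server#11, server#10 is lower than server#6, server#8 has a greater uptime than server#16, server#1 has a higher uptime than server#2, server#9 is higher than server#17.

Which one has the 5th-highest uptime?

server#10

Chaining the given pairs: server#3 < server#16 < server#8 < server#11 < server#2 < server#13 < server#1 < server#10 < server#6 < server#17 < server#9 < server#4.
Counting 5 from the largest end gives server#10.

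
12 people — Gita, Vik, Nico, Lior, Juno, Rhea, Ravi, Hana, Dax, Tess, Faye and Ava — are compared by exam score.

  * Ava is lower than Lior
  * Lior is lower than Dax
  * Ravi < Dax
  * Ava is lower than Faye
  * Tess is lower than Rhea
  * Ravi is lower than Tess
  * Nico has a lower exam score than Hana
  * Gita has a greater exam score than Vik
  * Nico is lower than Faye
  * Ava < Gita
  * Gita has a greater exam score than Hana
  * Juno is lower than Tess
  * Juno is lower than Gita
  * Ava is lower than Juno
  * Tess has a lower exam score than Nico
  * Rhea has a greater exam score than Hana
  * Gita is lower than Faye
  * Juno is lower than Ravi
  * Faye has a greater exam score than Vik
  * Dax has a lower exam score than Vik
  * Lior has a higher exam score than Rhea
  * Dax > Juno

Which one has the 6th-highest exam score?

Rhea

Chaining the given pairs: Ava < Juno < Ravi < Tess < Nico < Hana < Rhea < Lior < Dax < Vik < Gita < Faye.
The 6th largest is Rhea.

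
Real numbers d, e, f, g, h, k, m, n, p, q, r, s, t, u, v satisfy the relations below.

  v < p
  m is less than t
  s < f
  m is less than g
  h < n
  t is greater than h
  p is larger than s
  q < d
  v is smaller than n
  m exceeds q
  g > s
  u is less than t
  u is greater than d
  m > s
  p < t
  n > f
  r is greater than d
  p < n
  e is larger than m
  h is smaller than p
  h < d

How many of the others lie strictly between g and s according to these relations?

The relations place s below g. An element lies strictly between them when it is forced above s and also forced below g.
Above s: {p, m, f, e, n, t}. Below g: {q, m}.
Intersection: {m} — 1.

1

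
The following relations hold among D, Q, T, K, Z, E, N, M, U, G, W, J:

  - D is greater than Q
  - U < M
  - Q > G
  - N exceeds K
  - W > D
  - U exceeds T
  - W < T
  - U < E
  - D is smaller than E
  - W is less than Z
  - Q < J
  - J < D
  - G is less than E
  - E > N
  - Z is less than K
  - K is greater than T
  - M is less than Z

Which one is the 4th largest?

Z

The consecutive relations fix a unique order: G < Q < J < D < W < T < U < M < Z < K < N < E.
Counting 4 from the largest end gives Z.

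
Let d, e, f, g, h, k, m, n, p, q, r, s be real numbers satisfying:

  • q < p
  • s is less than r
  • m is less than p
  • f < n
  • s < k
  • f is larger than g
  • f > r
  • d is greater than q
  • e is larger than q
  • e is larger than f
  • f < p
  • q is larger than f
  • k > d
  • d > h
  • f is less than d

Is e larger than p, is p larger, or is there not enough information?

undetermined

Following every chain through e: below e we get g, s, r, f, q.
p is not reached, and no chain runs the other way from p to e.
So the given relations leave the order of e and p undetermined.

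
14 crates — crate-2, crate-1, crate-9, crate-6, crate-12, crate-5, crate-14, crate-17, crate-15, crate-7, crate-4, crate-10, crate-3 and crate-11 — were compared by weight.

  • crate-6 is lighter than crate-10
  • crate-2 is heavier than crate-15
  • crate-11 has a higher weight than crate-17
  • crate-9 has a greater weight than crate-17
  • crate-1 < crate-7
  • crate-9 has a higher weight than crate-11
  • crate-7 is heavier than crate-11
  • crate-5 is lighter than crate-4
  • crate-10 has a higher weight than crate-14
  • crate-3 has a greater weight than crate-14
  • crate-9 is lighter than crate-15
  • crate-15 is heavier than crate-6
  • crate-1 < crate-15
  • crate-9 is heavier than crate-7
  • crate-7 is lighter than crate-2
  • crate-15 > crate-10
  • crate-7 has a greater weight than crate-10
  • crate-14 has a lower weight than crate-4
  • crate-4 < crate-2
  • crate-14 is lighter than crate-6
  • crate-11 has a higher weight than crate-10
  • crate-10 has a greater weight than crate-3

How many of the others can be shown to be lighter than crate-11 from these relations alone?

The elements the relations force below crate-11 are crate-14, crate-6, crate-3, crate-17, crate-10 — no chain reaches any other.
That is 5.

5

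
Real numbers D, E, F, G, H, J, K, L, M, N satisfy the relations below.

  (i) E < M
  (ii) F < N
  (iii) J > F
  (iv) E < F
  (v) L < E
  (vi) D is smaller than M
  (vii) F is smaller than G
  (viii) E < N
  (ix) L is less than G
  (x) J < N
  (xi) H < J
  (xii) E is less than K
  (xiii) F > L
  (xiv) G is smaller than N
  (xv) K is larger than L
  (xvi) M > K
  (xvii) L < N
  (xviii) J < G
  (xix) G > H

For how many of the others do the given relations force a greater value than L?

Directly above L: E, F, K, G, N.
One step further: J, M (7 so far).
Nothing else is reachable above L; 7 in all.

7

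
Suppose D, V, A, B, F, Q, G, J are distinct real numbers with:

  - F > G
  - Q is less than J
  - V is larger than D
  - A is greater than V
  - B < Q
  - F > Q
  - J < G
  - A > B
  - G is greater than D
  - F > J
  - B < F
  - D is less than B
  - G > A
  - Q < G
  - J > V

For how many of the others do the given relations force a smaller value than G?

6

The elements the relations force below G are D, B, V, Q, A, J — no chain reaches any other.
That is 6.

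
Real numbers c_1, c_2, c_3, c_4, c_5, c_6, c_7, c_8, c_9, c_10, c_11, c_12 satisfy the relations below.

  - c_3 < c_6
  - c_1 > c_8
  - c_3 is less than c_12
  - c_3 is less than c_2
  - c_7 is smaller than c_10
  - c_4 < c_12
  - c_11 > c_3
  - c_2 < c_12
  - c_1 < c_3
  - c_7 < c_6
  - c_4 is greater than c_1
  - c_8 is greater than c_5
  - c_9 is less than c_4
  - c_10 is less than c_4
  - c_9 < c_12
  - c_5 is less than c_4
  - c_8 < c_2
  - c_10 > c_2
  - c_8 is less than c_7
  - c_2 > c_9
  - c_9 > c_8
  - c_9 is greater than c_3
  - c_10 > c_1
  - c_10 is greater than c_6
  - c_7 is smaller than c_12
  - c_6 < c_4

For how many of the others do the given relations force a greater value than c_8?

10

The elements the relations force above c_8 are c_1, c_3, c_9, c_2, c_7, c_6, c_10, c_11, c_4, c_12 — no chain reaches any other.
That is 10.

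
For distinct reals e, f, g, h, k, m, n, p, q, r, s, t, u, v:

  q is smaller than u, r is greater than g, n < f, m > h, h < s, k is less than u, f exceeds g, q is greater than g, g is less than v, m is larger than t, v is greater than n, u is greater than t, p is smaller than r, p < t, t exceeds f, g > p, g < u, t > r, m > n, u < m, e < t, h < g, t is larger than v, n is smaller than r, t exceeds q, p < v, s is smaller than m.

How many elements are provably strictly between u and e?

1

Chaining upward from e reaches: t, m.
Chaining downward from u reaches: h, p, n, k, g, f, r, v, q, t.
Strictly between e and u are those in both lists: t — 1 element.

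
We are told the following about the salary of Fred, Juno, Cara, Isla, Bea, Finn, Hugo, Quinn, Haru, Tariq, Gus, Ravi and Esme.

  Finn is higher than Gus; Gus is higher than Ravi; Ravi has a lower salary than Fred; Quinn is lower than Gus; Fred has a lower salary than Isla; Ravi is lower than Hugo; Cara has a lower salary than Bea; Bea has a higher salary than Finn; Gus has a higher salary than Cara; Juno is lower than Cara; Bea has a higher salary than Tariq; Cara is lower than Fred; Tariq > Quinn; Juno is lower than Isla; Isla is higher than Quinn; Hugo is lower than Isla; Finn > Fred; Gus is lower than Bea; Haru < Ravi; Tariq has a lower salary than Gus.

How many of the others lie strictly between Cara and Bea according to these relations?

The relations place Cara below Bea. An element lies strictly between them when it is forced above Cara and also forced below Bea.
Above Cara: {Fred, Gus, Finn, Isla}. Below Bea: {Haru, Ravi, Quinn, Juno, Tariq, Fred, Gus, Finn}.
Intersection: {Fred, Gus, Finn} — 3.

3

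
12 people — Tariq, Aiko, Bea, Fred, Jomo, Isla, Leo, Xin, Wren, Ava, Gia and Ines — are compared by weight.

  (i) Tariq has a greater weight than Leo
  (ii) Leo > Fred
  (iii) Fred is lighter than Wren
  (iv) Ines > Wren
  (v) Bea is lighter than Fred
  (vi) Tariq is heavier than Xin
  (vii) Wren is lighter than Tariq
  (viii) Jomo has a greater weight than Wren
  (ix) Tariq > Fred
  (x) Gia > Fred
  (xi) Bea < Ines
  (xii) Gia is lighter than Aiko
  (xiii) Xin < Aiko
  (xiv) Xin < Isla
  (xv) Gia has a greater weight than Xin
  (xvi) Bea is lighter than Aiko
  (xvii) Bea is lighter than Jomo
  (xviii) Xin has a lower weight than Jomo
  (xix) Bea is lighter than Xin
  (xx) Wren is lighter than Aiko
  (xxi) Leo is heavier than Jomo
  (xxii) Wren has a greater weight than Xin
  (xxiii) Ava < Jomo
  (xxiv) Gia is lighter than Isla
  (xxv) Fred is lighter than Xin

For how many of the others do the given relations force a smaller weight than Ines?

4

The elements the relations force below Ines are Bea, Fred, Xin, Wren — no chain reaches any other.
That is 4.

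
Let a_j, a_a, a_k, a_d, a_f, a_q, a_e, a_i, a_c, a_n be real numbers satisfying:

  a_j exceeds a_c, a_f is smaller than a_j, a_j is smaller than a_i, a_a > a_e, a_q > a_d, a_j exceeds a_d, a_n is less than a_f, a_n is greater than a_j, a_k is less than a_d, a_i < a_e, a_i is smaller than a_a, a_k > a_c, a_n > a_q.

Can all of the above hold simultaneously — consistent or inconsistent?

Chaining the given relations yields a_n < a_f < a_j, so a_n < a_j. But one relation states a_j < a_n. These cannot both hold.

inconsistent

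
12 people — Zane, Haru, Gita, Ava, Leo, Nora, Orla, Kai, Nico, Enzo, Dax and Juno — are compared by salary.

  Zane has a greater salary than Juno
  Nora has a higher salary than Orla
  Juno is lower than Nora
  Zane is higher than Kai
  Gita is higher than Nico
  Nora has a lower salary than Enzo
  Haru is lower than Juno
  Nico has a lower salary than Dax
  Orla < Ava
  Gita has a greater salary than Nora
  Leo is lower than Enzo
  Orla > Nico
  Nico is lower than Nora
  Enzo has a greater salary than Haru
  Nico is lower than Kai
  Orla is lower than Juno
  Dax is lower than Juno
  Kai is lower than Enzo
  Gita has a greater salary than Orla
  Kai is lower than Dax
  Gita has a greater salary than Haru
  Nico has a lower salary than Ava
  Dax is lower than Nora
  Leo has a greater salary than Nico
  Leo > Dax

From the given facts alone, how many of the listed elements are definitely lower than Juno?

5

From Juno the given relations immediately reach Orla, Dax, Haru.
From those, Nico, Kai — 5 in total.
Nothing else is reachable below Juno; 5 in all.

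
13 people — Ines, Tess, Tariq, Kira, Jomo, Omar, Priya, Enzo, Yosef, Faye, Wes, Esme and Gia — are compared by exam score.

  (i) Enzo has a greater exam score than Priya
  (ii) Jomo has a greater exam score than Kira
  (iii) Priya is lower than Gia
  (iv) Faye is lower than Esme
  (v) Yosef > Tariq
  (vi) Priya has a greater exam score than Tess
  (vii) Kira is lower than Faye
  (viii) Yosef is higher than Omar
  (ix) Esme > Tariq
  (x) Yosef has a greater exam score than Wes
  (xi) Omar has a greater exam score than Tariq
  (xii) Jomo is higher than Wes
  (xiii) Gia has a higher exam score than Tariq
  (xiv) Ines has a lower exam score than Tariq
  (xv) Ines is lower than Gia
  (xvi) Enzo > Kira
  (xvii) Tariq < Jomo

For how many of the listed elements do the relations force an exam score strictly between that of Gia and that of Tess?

1

Chaining upward from Tess reaches: Priya, Enzo.
Chaining downward from Gia reaches: Ines, Tariq, Priya.
Strictly between Tess and Gia are those in both lists: Priya — 1 element.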